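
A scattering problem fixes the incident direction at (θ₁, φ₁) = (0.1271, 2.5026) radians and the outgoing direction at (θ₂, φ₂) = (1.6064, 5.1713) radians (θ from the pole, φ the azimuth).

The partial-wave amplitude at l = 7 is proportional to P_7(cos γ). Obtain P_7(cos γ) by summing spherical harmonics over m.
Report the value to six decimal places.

Expand P_7 via completeness: Σ_{m} conj(Y_{7,m}) at Ω₁ times Y_{7,m} at Ω₂ —
  m=-7: +0.000000-0.000000i × +0.035209+0.496579i = +0.000000+0.000000i  (running Σ = +0.000000+0.000000i)
  m=-6: -0.000006+0.000005i × -0.061412-0.025109i = +0.000000-0.000000i  (running Σ = +0.000001-0.000000i)
  m=-5: +0.000141-0.000008i × -0.269563+0.238224i = -0.000036+0.000036i  (running Σ = -0.000036+0.000036i)
  m=-4: -0.001533-0.001017i × -0.020349-0.075029i = -0.000045+0.000136i  (running Σ = -0.000081+0.000171i)
  m=-3: +0.005849+0.016215i × -0.316014-0.062108i = -0.000841-0.005488i  (running Σ = -0.000922-0.005316i)
  m=-2: +0.032540-0.107937i × +0.050220-0.065655i = -0.005452-0.007557i  (running Σ = -0.006374-0.012873i)
  m=-1: -0.372147+0.276498i × -0.136568-0.276401i = +0.127248+0.065101i  (running Σ = +0.120873+0.052228i)
  m=0: +0.858926-0.000000i × +0.084106+0.000000i = +0.072240+0.000000i  (running Σ = +0.193114+0.052228i)
  m=1: +0.372147+0.276498i × +0.136568-0.276401i = +0.127248-0.065101i  (running Σ = +0.320361-0.012873i)
  m=2: +0.032540+0.107937i × +0.050220+0.065655i = -0.005452+0.007557i  (running Σ = +0.314909-0.005316i)
  m=3: -0.005849+0.016215i × +0.316014-0.062108i = -0.000841+0.005488i  (running Σ = +0.314068+0.000171i)
  m=4: -0.001533+0.001017i × -0.020349+0.075029i = -0.000045-0.000136i  (running Σ = +0.314023+0.000036i)
  m=5: -0.000141-0.000008i × +0.269563+0.238224i = -0.000036-0.000036i  (running Σ = +0.313986-0.000000i)
  m=6: -0.000006-0.000005i × -0.061412+0.025109i = +0.000000+0.000000i  (running Σ = +0.313987+0.000000i)
  m=7: -0.000000-0.000000i × -0.035209+0.496579i = +0.000000-0.000000i  (running Σ = +0.313987+0.000000i)
Total Σ_m = +0.313987+0.000000i. Multiply by 0.837758: +0.263045+0.000000i. P_7(cos γ) = 0.263045

0.263045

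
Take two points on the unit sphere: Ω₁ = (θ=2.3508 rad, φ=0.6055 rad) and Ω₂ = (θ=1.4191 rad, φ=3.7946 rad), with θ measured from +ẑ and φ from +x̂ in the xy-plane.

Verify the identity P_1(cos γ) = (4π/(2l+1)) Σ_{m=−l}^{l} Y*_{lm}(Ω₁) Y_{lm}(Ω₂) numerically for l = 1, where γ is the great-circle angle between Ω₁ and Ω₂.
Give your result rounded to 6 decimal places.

-0.808231

Term-by-term m-sum for l=1 (normalisation 4π/3 = 4.188790):
  [-1]  conj(Y_{1,-1})(Ω₁) = (0.201949, 0.139798) ; Y_{1,-1}(Ω₂) = (-0.271261, 0.207504) ; Δ = (-0.083790, 0.003984)
  [+0]  conj(Y_{1,0})(Ω₁) = (-0.343625, -0.000000) ; Y_{1,0}(Ω₂) = (0.073835, 0.000000) ; Δ = (-0.025372, -0.000000)
  [+1]  conj(Y_{1,1})(Ω₁) = (-0.201949, 0.139798) ; Y_{1,1}(Ω₂) = (0.271261, 0.207504) ; Δ = (-0.083790, -0.003984)
Accumulated sum (-0.192951, 0.000000); after 4π/(2l+1) scaling, (-0.808231, 0.000000) ⇒ P_1 = -0.808231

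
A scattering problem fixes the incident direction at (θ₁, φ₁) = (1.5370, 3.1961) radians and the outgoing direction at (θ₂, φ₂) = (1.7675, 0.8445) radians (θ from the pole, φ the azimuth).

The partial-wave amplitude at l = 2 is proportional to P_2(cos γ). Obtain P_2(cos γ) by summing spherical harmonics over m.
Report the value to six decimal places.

Term-by-term m-sum for l=2 (normalisation 4π/5 = 2.513274):
  m=-2: Y*=+0.383543+0.041978i  Y=-0.043813-0.368928i  product -0.001317-0.143339i
  m=-1: Y*=-0.026051-0.001421i  Y=-0.098336+0.110706i  product +0.002719-0.002744i
  m=+0: Y*=-0.314311-0.000000i  Y=-0.279252+0.000000i  product +0.087772+0.000000i
  m=+1: Y*=+0.026051-0.001421i  Y=+0.098336+0.110706i  product +0.002719+0.002744i
  m=+2: Y*=+0.383543-0.041978i  Y=-0.043813+0.368928i  product -0.001317+0.143339i
Σ over m = +0.090576+0.000000i; ×(4π/5) → +0.227642+0.000000i. Real part: 0.227642

0.227642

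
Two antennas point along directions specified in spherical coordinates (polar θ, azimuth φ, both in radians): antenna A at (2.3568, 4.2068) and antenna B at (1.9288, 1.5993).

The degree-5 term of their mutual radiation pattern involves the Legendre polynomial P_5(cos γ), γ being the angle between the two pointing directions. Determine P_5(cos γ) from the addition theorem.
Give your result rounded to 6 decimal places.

-0.338977

Addition theorem: P_5(cos γ) = (4π/11) Σ_m Y*_{lm}(Ω₁) Y_{lm}(Ω₂), m = −5…5:
  [-5]  conj(Y_{5,-5})(Ω₁) = (-0.047105, 0.066875) ; Y_{5,-5}(Ω₂) = (-0.047513, -0.331118) ; Δ = (0.024382, 0.012420)
  [-4]  conj(Y_{5,-4})(Ω₁) = (0.113014, 0.233028) ; Y_{5,-4}(Ω₂) = (-0.393185, 0.045024) ; Δ = (-0.054927, -0.086535)
  [-3]  conj(Y_{5,-3})(Ω₁) = (0.427347, 0.023112) ; Y_{5,-3}(Ω₂) = (0.002550, 0.029750) ; Δ = (0.000402, 0.012773)
  [-2]  conj(Y_{5,-2})(Ω₁) = (0.159525, -0.254663) ; Y_{5,-2}(Ω₂) = (-0.328517, 0.018748) ; Δ = (-0.047632, 0.086652)
  [-1]  conj(Y_{5,-1})(Ω₁) = (0.081749, 0.147673) ; Y_{5,-1}(Ω₂) = (0.003440, 0.120655) ; Δ = (-0.017536, 0.010371)
  [+0]  conj(Y_{5,0})(Ω₁) = (0.352021, -0.000000) ; Y_{5,0}(Ω₂) = (-0.301404, 0.000000) ; Δ = (-0.106101, 0.000000)
  [+1]  conj(Y_{5,1})(Ω₁) = (-0.081749, 0.147673) ; Y_{5,1}(Ω₂) = (-0.003440, 0.120655) ; Δ = (-0.017536, -0.010371)
  [+2]  conj(Y_{5,2})(Ω₁) = (0.159525, 0.254663) ; Y_{5,2}(Ω₂) = (-0.328517, -0.018748) ; Δ = (-0.047632, -0.086652)
  [+3]  conj(Y_{5,3})(Ω₁) = (-0.427347, 0.023112) ; Y_{5,3}(Ω₂) = (-0.002550, 0.029750) ; Δ = (0.000402, -0.012773)
  [+4]  conj(Y_{5,4})(Ω₁) = (0.113014, -0.233028) ; Y_{5,4}(Ω₂) = (-0.393185, -0.045024) ; Δ = (-0.054927, 0.086535)
  [+5]  conj(Y_{5,5})(Ω₁) = (0.047105, 0.066875) ; Y_{5,5}(Ω₂) = (0.047513, -0.331118) ; Δ = (0.024382, -0.012420)
Total Σ_m = (-0.296724, -0.000000). Multiply by 1.142397: (-0.338977, -0.000000). P_5(cos γ) = -0.338977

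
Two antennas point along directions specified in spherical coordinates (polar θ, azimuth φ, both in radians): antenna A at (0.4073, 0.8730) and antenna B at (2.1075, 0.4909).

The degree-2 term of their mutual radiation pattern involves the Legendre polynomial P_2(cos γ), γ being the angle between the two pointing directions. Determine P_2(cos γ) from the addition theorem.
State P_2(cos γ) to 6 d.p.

Summing Y*_{l m}(θ₁,φ₁)·Y_{l m}(θ₂,φ₂) over m ∈ [−2, 2]; prefactor 4π/(2·2+1) = 2.513274:
  [-2]  conj(Y_{2,-2})(Ω₁) = -0.01057 + 0.05969j ; Y_{2,-2}(Ω₂) = 0.15849 - 0.23722j ; Δ = 0.01248 + 0.01197j
  [-1]  conj(Y_{2,-1})(Ω₁) = 0.18055 + 0.21532j ; Y_{2,-1}(Ω₂) = -0.29938 + 0.16003j ; Δ = -0.08851 - 0.03557j
  [+0]  conj(Y_{2,0})(Ω₁) = 0.48231 + 0.00000j ; Y_{2,0}(Ω₂) = -0.06803 + 0.00000j ; Δ = -0.03281 + 0.00000j
  [+1]  conj(Y_{2,1})(Ω₁) = -0.18055 + 0.21532j ; Y_{2,1}(Ω₂) = 0.29938 + 0.16003j ; Δ = -0.08851 + 0.03557j
  [+2]  conj(Y_{2,2})(Ω₁) = -0.01057 - 0.05969j ; Y_{2,2}(Ω₂) = 0.15849 + 0.23722j ; Δ = 0.01248 - 0.01197j
Σ over m = -0.18486 + 0.00000j; ×(4π/5) → -0.46461 + 0.00000j. Real part: -0.464613

-0.464613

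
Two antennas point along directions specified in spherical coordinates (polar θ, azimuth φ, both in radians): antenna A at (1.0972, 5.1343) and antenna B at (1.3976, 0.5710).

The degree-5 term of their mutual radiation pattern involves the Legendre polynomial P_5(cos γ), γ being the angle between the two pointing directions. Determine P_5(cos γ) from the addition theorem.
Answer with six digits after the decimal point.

-0.095572

Term-by-term m-sum for l=5 (normalisation 4π/11 = 1.142397):
  term(m=-5) = -0.075641-0.081941i   from Y*(Ω₁)=+0.222378+0.132925i, Y(Ω₂)=-0.412880-0.121678i
  term(m=-4) = +0.082728-0.056156i   from Y*(Ω₁)=-0.048950+0.417015i, Y(Ω₂)=-0.155801-0.180093i
  term(m=-3) = -0.022283-0.046452i   from Y*(Ω₁)=-0.202836+0.063872i, Y(Ω₂)=+0.034336+0.239825i
  term(m=-2) = -0.056788+0.017453i   from Y*(Ω₁)=+0.152958+0.171962i, Y(Ω₂)=-0.107329+0.234770i
  term(m=-1) = +0.008079+0.053790i   from Y*(Ω₁)=-0.117135+0.260958i, Y(Ω₂)=+0.159994-0.102777i
  term(m=+0) = +0.044150+0.000000i   from Y*(Ω₁)=+0.168813-0.000000i, Y(Ω₂)=+0.261535+0.000000i
  term(m=+1) = +0.008079-0.053790i   from Y*(Ω₁)=+0.117135+0.260958i, Y(Ω₂)=-0.159994-0.102777i
  term(m=+2) = -0.056788-0.017453i   from Y*(Ω₁)=+0.152958-0.171962i, Y(Ω₂)=-0.107329-0.234770i
  term(m=+3) = -0.022283+0.046452i   from Y*(Ω₁)=+0.202836+0.063872i, Y(Ω₂)=-0.034336+0.239825i
  term(m=+4) = +0.082728+0.056156i   from Y*(Ω₁)=-0.048950-0.417015i, Y(Ω₂)=-0.155801+0.180093i
  term(m=+5) = -0.075641+0.081941i   from Y*(Ω₁)=-0.222378+0.132925i, Y(Ω₂)=+0.412880-0.121678i
Σ over m = -0.083659+0.000000i; ×(4π/11) → -0.095572+0.000000i. Real part: -0.095572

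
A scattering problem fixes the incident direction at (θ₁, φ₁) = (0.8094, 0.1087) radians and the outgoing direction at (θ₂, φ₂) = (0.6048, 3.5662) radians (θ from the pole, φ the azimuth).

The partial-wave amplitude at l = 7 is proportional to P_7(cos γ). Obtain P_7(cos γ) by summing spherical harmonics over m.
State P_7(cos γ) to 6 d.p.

Summing Y*_{l m}(θ₁,φ₁)·Y_{l m}(θ₂,φ₂) over m ∈ [−7, 7]; prefactor 4π/(2·7+1) = 0.837758:
  term(m=-7) = 0.00030 + 0.00040j   from Y*(Ω₁)=0.03771 + 0.03591j, Y(Ω₂)=0.00947 + 0.00162j
  term(m=-6) = -0.00308 - 0.00915j   from Y*(Ω₁)=0.14760 + 0.11272j, Y(Ω₂)=-0.04310 - 0.02911j
  term(m=-5) = 0.00056 + 0.06433j   from Y*(Ω₁)=0.32384 + 0.19566j, Y(Ω₂)=0.08920 + 0.14476j
  term(m=-4) = 0.04902 - 0.15453j   from Y*(Ω₁)=0.40196 + 0.18669j, Y(Ω₂)=-0.04656 - 0.36282j
  term(m=-3) = -0.04727 + 0.06579j   from Y*(Ω₁)=0.15841 + 0.05357j, Y(Ω₂)=-0.14176 + 0.46324j
  term(m=-2) = -0.05695 + 0.04168j   from Y*(Ω₁)=-0.27392 - 0.06051j, Y(Ω₂)=0.16618 - 0.18887j
  term(m=-1) = -0.07808 + 0.02552j   from Y*(Ω₁)=-0.30464 - 0.03324j, Y(Ω₂)=0.24425 - 0.11043j
  term(m=+0) = -0.06923 + 0.00000j   from Y*(Ω₁)=0.19741 + 0.00000j, Y(Ω₂)=-0.35068 + 0.00000j
  term(m=+1) = -0.07808 - 0.02552j   from Y*(Ω₁)=0.30464 - 0.03324j, Y(Ω₂)=-0.24425 - 0.11043j
  term(m=+2) = -0.05695 - 0.04168j   from Y*(Ω₁)=-0.27392 + 0.06051j, Y(Ω₂)=0.16618 + 0.18887j
  term(m=+3) = -0.04727 - 0.06579j   from Y*(Ω₁)=-0.15841 + 0.05357j, Y(Ω₂)=0.14176 + 0.46324j
  term(m=+4) = 0.04902 + 0.15453j   from Y*(Ω₁)=0.40196 - 0.18669j, Y(Ω₂)=-0.04656 + 0.36282j
  term(m=+5) = 0.00056 - 0.06433j   from Y*(Ω₁)=-0.32384 + 0.19566j, Y(Ω₂)=-0.08920 + 0.14476j
  term(m=+6) = -0.00308 + 0.00915j   from Y*(Ω₁)=0.14760 - 0.11272j, Y(Ω₂)=-0.04310 + 0.02911j
  term(m=+7) = 0.00030 - 0.00040j   from Y*(Ω₁)=-0.03771 + 0.03591j, Y(Ω₂)=-0.00947 + 0.00162j
Σ over m = -0.34022 + 0.00000j; ×(4π/15) → -0.28502 + 0.00000j. Real part: -0.285023

-0.285023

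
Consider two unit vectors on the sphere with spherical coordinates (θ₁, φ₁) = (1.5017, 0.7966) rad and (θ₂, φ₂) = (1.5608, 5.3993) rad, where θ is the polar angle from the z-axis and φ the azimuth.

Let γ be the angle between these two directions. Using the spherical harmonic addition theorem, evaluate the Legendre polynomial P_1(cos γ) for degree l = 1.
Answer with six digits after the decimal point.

Expand P_1 via completeness: Σ_{m} conj(Y_{1,m}) at Ω₁ times Y_{1,m} at Ω₂ —
  [-1]  conj(Y_{1,-1})(Ω₁) = +0.240973+0.246433i ; Y_{1,-1}(Ω₂) = +0.219085+0.267126i ; Δ = -0.013035+0.118360i
  [+0]  conj(Y_{1,0})(Ω₁) = +0.033734-0.000000i ; Y_{1,0}(Ω₂) = +0.004884+0.000000i ; Δ = +0.000165+0.000000i
  [+1]  conj(Y_{1,1})(Ω₁) = -0.240973+0.246433i ; Y_{1,1}(Ω₂) = -0.219085+0.267126i ; Δ = -0.013035-0.118360i
Total Σ_m = -0.025905+0.000000i. Multiply by 4.188790: -0.108512+0.000000i. P_1(cos γ) = -0.108512

-0.108512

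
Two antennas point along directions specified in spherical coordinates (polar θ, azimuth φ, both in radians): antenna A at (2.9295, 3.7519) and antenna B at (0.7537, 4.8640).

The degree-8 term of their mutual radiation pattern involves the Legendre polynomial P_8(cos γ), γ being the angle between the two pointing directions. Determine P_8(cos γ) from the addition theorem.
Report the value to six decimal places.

0.302201

Expand P_8 via completeness: Σ_{m} conj(Y_{8,m}) at Ω₁ times Y_{8,m} at Ω₂ —
  m=-8: Y*=+0.000000-0.000002i  Y=+0.008686-0.023223i  product -0.000000-0.000000i
  m=-7: Y*=-0.000016-0.000033i  Y=-0.092250-0.051543i  product -0.000000+0.000004i
  m=-6: Y*=-0.000379-0.000217i  Y=-0.165590+0.212863i  product +0.000109-0.000045i
  m=-5: Y*=-0.003710+0.000335i  Y=+0.304400+0.321519i  product -0.001237-0.001091i
  m=-4: Y*=-0.018041+0.015207i  Y=+0.338397-0.234725i  product -0.002536+0.009380i
  m=-3: Y*=-0.028215+0.106009i  Y=-0.018018-0.036845i  product +0.004414-0.000871i
  m=-2: Y*=+0.121362+0.332285i  Y=+0.343953-0.107613i  product +0.077501+0.101230i
  m=-1: Y*=+0.556345+0.389095i  Y=-0.033742-0.220849i  product +0.067159-0.135997i
  m=+0: Y*=+0.394328-0.000000i  Y=+0.299246+0.000000i  product +0.118001+0.000000i
  m=+1: Y*=-0.556345+0.389095i  Y=+0.033742-0.220849i  product +0.067159+0.135997i
  m=+2: Y*=+0.121362-0.332285i  Y=+0.343953+0.107613i  product +0.077501-0.101230i
  m=+3: Y*=+0.028215+0.106009i  Y=+0.018018-0.036845i  product +0.004414+0.000871i
  m=+4: Y*=-0.018041-0.015207i  Y=+0.338397+0.234725i  product -0.002536-0.009380i
  m=+5: Y*=+0.003710+0.000335i  Y=-0.304400+0.321519i  product -0.001237+0.001091i
  m=+6: Y*=-0.000379+0.000217i  Y=-0.165590-0.212863i  product +0.000109+0.000045i
  m=+7: Y*=+0.000016-0.000033i  Y=+0.092250-0.051543i  product -0.000000-0.000004i
  m=+8: Y*=+0.000000+0.000002i  Y=+0.008686+0.023223i  product -0.000000+0.000000i
Total Σ_m = +0.408822+0.000000i. Multiply by 0.739198: +0.302201+0.000000i. P_8(cos γ) = 0.302201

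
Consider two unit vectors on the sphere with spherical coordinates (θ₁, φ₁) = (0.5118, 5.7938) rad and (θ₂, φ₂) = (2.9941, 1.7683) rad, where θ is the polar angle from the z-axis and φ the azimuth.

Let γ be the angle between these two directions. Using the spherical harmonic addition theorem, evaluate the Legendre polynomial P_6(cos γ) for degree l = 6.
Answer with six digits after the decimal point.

-0.193015

Summing Y*_{l m}(θ₁,φ₁)·Y_{l m}(θ₂,φ₂) over m ∈ [−6, 6]; prefactor 4π/(2·6+1) = 0.966644:
  term(m=-6) = (0.000000, -0.000000)   from Y*(Ω₁)=(-0.006526, -0.001359), Y(Ω₂)=(-0.000002, 0.000005)
  term(m=-5) = (-0.000001, -0.000004)   from Y*(Ω₁)=(-0.031582, -0.026314), Y(Ω₂)=(0.000095, 0.000062)
  term(m=-4) = (-0.000227, -0.000094)   from Y*(Ω₁)=(-0.056991, -0.139940), Y(Ω₂)=(0.001143, -0.001154)
  term(m=-3) = (-0.005010, 0.002672)   from Y*(Ω₁)=(0.036649, -0.355804), Y(Ω₂)=(-0.008865, -0.013168)
  term(m=-2) = (-0.010288, 0.051540)   from Y*(Ω₁)=(0.278369, -0.413936), Y(Ω₂)=(-0.097247, 0.040544)
  term(m=-1) = (0.061106, 0.074508)   from Y*(Ω₁)=(0.196217, -0.104505), Y(Ω₂)=(0.085052, 0.425023)
  term(m=+0) = (-0.290835, -0.000000)   from Y*(Ω₁)=(-0.364673, -0.000000), Y(Ω₂)=(0.797521, 0.000000)
  term(m=+1) = (0.061106, -0.074508)   from Y*(Ω₁)=(-0.196217, -0.104505), Y(Ω₂)=(-0.085052, 0.425023)
  term(m=+2) = (-0.010288, -0.051540)   from Y*(Ω₁)=(0.278369, 0.413936), Y(Ω₂)=(-0.097247, -0.040544)
  term(m=+3) = (-0.005010, -0.002672)   from Y*(Ω₁)=(-0.036649, -0.355804), Y(Ω₂)=(0.008865, -0.013168)
  term(m=+4) = (-0.000227, 0.000094)   from Y*(Ω₁)=(-0.056991, 0.139940), Y(Ω₂)=(0.001143, 0.001154)
  term(m=+5) = (-0.000001, 0.000004)   from Y*(Ω₁)=(0.031582, -0.026314), Y(Ω₂)=(-0.000095, 0.000062)
  term(m=+6) = (0.000000, 0.000000)   from Y*(Ω₁)=(-0.006526, 0.001359), Y(Ω₂)=(-0.000002, -0.000005)
Total Σ_m = (-0.199675, -0.000000). Multiply by 0.966644: (-0.193015, -0.000000). P_6(cos γ) = -0.193015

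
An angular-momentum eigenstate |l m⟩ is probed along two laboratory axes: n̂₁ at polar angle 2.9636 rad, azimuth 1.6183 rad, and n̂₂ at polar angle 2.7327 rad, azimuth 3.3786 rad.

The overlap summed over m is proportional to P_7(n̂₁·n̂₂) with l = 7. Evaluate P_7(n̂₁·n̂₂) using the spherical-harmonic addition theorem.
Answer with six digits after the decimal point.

-0.394616

Addition theorem: P_7(cos γ) = (4π/15) Σ_m Y*_{lm}(Ω₁) Y_{lm}(Ω₂), m = −7…7:
  [-7]  conj(Y_{7,-7})(Ω₁) = +0.000001-0.000003i ; Y_{7,-7}(Ω₂) = +0.000069+0.000782i ; Δ = +0.000000+0.000000i
  [-6]  conj(Y_{7,-6})(Ω₁) = +0.000054+0.000016i ; Y_{7,-6}(Ω₂) = -0.001005+0.006707i ; Δ = -0.000000+0.000000i
  [-5]  conj(Y_{7,-5})(Ω₁) = -0.000174+0.000719i ; Y_{7,-5}(Ω₂) = -0.013642+0.033592i ; Δ = -0.000022-0.000016i
  [-4]  conj(Y_{7,-4})(Ω₁) = -0.006686-0.001286i ; Y_{7,-4}(Ω₂) = -0.077979+0.108591i ; Δ = +0.000661-0.000626i
  [-3]  conj(Y_{7,-3})(Ω₁) = +0.006388-0.044520i ; Y_{7,-3}(Ω₂) = -0.257087+0.221431i ; Δ = +0.008216+0.012860i
  [-2]  conj(Y_{7,-2})(Ω₁) = +0.204824+0.019519i ; Y_{7,-2}(Ω₂) = -0.479586+0.246040i ; Δ = -0.103033+0.041034i
  [-1]  conj(Y_{7,-1})(Ω₁) = -0.027508+0.578633i ; Y_{7,-1}(Ω₂) = -0.340818+0.082324i ; Δ = -0.038260-0.199473i
  [+0]  conj(Y_{7,0})(Ω₁) = -0.658566-0.000000i ; Y_{7,0}(Ω₂) = +0.313047+0.000000i ; Δ = -0.206162-0.000000i
  [+1]  conj(Y_{7,1})(Ω₁) = +0.027508+0.578633i ; Y_{7,1}(Ω₂) = +0.340818+0.082324i ; Δ = -0.038260+0.199473i
  [+2]  conj(Y_{7,2})(Ω₁) = +0.204824-0.019519i ; Y_{7,2}(Ω₂) = -0.479586-0.246040i ; Δ = -0.103033-0.041034i
  [+3]  conj(Y_{7,3})(Ω₁) = -0.006388-0.044520i ; Y_{7,3}(Ω₂) = +0.257087+0.221431i ; Δ = +0.008216-0.012860i
  [+4]  conj(Y_{7,4})(Ω₁) = -0.006686+0.001286i ; Y_{7,4}(Ω₂) = -0.077979-0.108591i ; Δ = +0.000661+0.000626i
  [+5]  conj(Y_{7,5})(Ω₁) = +0.000174+0.000719i ; Y_{7,5}(Ω₂) = +0.013642+0.033592i ; Δ = -0.000022+0.000016i
  [+6]  conj(Y_{7,6})(Ω₁) = +0.000054-0.000016i ; Y_{7,6}(Ω₂) = -0.001005-0.006707i ; Δ = -0.000000-0.000000i
  [+7]  conj(Y_{7,7})(Ω₁) = -0.000001-0.000003i ; Y_{7,7}(Ω₂) = -0.000069+0.000782i ; Δ = +0.000000-0.000000i
Accumulated sum -0.471039+0.000000i; after 4π/(2l+1) scaling, -0.394616+0.000000i ⇒ P_7 = -0.394616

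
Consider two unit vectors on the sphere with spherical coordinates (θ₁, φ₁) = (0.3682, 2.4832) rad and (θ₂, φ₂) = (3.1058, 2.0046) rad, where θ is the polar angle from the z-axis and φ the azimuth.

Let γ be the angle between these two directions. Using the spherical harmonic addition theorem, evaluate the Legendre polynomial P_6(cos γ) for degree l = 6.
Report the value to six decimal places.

Term-by-term m-sum for l=6 (normalisation 4π/13 = 0.966644):
  [-6]  conj(Y_{6,-6})(Ω₁) = (-0.000725, 0.000760) ; Y_{6,-6}(Ω₂) = (0.000000, 0.000000) ; Δ = (-0.000000, 0.000000)
  [-5]  conj(Y_{6,-5})(Ω₁) = (0.009326, -0.001413) ; Y_{6,-5}(Ω₂) = (0.000000, -0.000000) ; Δ = (0.000000, -0.000000)
  [-4]  conj(Y_{6,-4})(Ω₁) = (-0.044864, -0.024979) ; Y_{6,-4}(Ω₂) = (-0.000001, -0.000006) ; Δ = (-0.000000, 0.000000)
  [-3]  conj(Y_{6,-3})(Ω₁) = (0.073311, 0.171301) ; Y_{6,-3}(Ω₂) = (-0.000230, -0.000063) ; Δ = (-0.000006, -0.000044)
  [-2]  conj(Y_{6,-2})(Ω₁) = (0.109587, -0.422106) ; Y_{6,-2}(Ω₂) = (-0.004299, 0.005071) ; Δ = (0.001669, 0.002370)
  [-1]  conj(Y_{6,-1})(Ω₁) = (-0.425670, 0.329270) ; Y_{6,-1}(Ω₂) = (0.049256, 0.106332) ; Δ = (-0.055979, -0.029044)
  [+0]  conj(Y_{6,0})(Ω₁) = (0.004897, -0.000000) ; Y_{6,0}(Ω₂) = (1.003471, 0.000000) ; Δ = (0.004914, 0.000000)
  [+1]  conj(Y_{6,1})(Ω₁) = (0.425670, 0.329270) ; Y_{6,1}(Ω₂) = (-0.049256, 0.106332) ; Δ = (-0.055979, 0.029044)
  [+2]  conj(Y_{6,2})(Ω₁) = (0.109587, 0.422106) ; Y_{6,2}(Ω₂) = (-0.004299, -0.005071) ; Δ = (0.001669, -0.002370)
  [+3]  conj(Y_{6,3})(Ω₁) = (-0.073311, 0.171301) ; Y_{6,3}(Ω₂) = (0.000230, -0.000063) ; Δ = (-0.000006, 0.000044)
  [+4]  conj(Y_{6,4})(Ω₁) = (-0.044864, 0.024979) ; Y_{6,4}(Ω₂) = (-0.000001, 0.000006) ; Δ = (-0.000000, -0.000000)
  [+5]  conj(Y_{6,5})(Ω₁) = (-0.009326, -0.001413) ; Y_{6,5}(Ω₂) = (-0.000000, -0.000000) ; Δ = (0.000000, 0.000000)
  [+6]  conj(Y_{6,6})(Ω₁) = (-0.000725, -0.000760) ; Y_{6,6}(Ω₂) = (0.000000, -0.000000) ; Δ = (-0.000000, -0.000000)
Total Σ_m = (-0.103717, -0.000000). Multiply by 0.966644: (-0.100258, -0.000000). P_6(cos γ) = -0.100258

-0.100258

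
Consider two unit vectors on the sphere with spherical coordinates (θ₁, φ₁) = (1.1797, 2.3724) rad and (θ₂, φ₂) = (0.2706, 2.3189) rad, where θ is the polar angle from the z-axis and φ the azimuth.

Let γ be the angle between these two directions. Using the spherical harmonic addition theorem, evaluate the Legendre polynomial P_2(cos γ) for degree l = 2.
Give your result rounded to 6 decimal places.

0.065683

Expand P_2 via completeness: Σ_{m} conj(Y_{2,m}) at Ω₁ times Y_{2,m} at Ω₂ —
  [-2]  conj(Y_{2,-2})(Ω₁) = +0.010698-0.329969i ; Y_{2,-2}(Ω₂) = -0.002057+0.027524i ; Δ = +0.009060+0.000973i
  [-1]  conj(Y_{2,-1})(Ω₁) = -0.195611+0.189372i ; Y_{2,-1}(Ω₂) = -0.135366-0.145859i ; Δ = +0.054101+0.002897i
  [+0]  conj(Y_{2,0})(Ω₁) = -0.177898-0.000000i ; Y_{2,0}(Ω₂) = +0.563175+0.000000i ; Δ = -0.100188-0.000000i
  [+1]  conj(Y_{2,1})(Ω₁) = +0.195611+0.189372i ; Y_{2,1}(Ω₂) = +0.135366-0.145859i ; Δ = +0.054101-0.002897i
  [+2]  conj(Y_{2,2})(Ω₁) = +0.010698+0.329969i ; Y_{2,2}(Ω₂) = -0.002057-0.027524i ; Δ = +0.009060-0.000973i
Total Σ_m = +0.026134+0.000000i. Multiply by 2.513274: +0.065683+0.000000i. P_2(cos γ) = 0.065683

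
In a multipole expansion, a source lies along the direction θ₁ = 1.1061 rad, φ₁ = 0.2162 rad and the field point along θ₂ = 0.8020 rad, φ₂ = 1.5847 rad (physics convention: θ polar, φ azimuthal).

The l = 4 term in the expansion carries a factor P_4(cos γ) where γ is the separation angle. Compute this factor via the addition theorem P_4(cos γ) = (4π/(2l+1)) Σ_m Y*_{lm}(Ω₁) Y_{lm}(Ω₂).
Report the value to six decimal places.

Expand P_4 via completeness: Σ_{m} conj(Y_{4,m}) at Ω₁ times Y_{4,m} at Ω₂ —
  m=-4: Y*=+0.183366+0.215069i  Y=+0.117918-0.006565i  product +0.023034+0.024157i
  m=-3: Y*=+0.319364+0.242077i  Y=+0.013474+0.322847i  product -0.073851+0.106367i
  m=-2: Y*=+0.098520+0.045470i  Y=-0.411797+0.011454i  product -0.041091-0.017596i
  m=-1: Y*=-0.295104-0.064814i  Y=-0.001262-0.090729i  product -0.005508+0.026856i
  m=+0: Y*=-0.170675-0.000000i  Y=-0.351562+0.000000i  product +0.060003+0.000000i
  m=+1: Y*=+0.295104-0.064814i  Y=+0.001262-0.090729i  product -0.005508-0.026856i
  m=+2: Y*=+0.098520-0.045470i  Y=-0.411797-0.011454i  product -0.041091+0.017596i
  m=+3: Y*=-0.319364+0.242077i  Y=-0.013474+0.322847i  product -0.073851-0.106367i
  m=+4: Y*=+0.183366-0.215069i  Y=+0.117918+0.006565i  product +0.023034-0.024157i
Σ over m = -0.134829-0.000000i; ×(4π/9) → -0.188256-0.000000i. Real part: -0.188256

-0.188256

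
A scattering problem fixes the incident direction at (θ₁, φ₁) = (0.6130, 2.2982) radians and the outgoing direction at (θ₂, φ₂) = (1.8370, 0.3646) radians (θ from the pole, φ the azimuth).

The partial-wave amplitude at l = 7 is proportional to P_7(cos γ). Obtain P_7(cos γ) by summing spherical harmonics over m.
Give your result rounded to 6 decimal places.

Expand P_7 via completeness: Σ_{m} conj(Y_{7,m}) at Ω₁ times Y_{7,m} at Ω₂ —
  m=-7: Y*=-0.009691-0.003864i  Y=-0.323399-0.216249i  product +0.002298+0.003345i
  m=-6: Y*=+0.018923+0.052169i  Y=+0.229590+0.323779i  product -0.012547+0.018104i
  m=-5: Y*=+0.084631-0.156615i  Y=+0.007678+0.029795i  product +0.005316+0.001319i
  m=-4: Y*=-0.364613+0.086133i  Y=+0.039402-0.349082i  product +0.015701+0.130674i
  m=-3: Y*=+0.394148+0.276308i  Y=-0.040263+0.077908i  product -0.037396+0.019582i
  m=-2: Y*=-0.026527-0.227679i  Y=-0.230615+0.206049i  product +0.053031+0.047040i
  m=-1: Y*=+0.190035-0.213462i  Y=+0.121724-0.046458i  product +0.013215-0.034812i
  m=+0: Y*=-0.333680-0.000000i  Y=+0.294189+0.000000i  product -0.098165-0.000000i
  m=+1: Y*=-0.190035-0.213462i  Y=-0.121724-0.046458i  product +0.013215+0.034812i
  m=+2: Y*=-0.026527+0.227679i  Y=-0.230615-0.206049i  product +0.053031-0.047040i
  m=+3: Y*=-0.394148+0.276308i  Y=+0.040263+0.077908i  product -0.037396-0.019582i
  m=+4: Y*=-0.364613-0.086133i  Y=+0.039402+0.349082i  product +0.015701-0.130674i
  m=+5: Y*=-0.084631-0.156615i  Y=-0.007678+0.029795i  product +0.005316-0.001319i
  m=+6: Y*=+0.018923-0.052169i  Y=+0.229590-0.323779i  product -0.012547-0.018104i
  m=+7: Y*=+0.009691-0.003864i  Y=+0.323399-0.216249i  product +0.002298-0.003345i
Total Σ_m = -0.018929+0.000000i. Multiply by 0.837758: -0.015858+0.000000i. P_7(cos γ) = -0.015858

-0.015858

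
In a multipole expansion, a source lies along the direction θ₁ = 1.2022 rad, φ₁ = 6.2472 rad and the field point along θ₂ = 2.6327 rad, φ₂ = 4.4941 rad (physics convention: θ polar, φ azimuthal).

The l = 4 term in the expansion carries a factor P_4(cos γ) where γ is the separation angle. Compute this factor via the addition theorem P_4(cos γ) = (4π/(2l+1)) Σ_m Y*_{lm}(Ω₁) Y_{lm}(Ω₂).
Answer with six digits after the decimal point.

Term-by-term m-sum for l=4 (normalisation 4π/9 = 1.396263):
  m=-4: 0.33163 - 0.04807j × 0.01602 + 0.01911j = 0.00623 + 0.00557j  (running Σ = 0.00623 + 0.00557j)
  m=-3: 0.36395 - 0.03944j × -0.07699 + 0.10026j = -0.02407 + 0.03953j  (running Σ = -0.01784 + 0.04509j)
  m=-2: -0.02650 + 0.00191j × -0.31219 - 0.14567j = 0.00855 + 0.00326j  (running Σ = -0.00929 + 0.04836j)
  m=-1: -0.33231 + 0.01196j × 0.10193 - 0.45951j = -0.02838 + 0.15392j  (running Σ = -0.03766 + 0.20228j)
  m=0: -0.03224 + 0.00000j × 0.05048 + 0.00000j = -0.00163 + 0.00000j  (running Σ = -0.03929 + 0.20228j)
  m=1: 0.33231 + 0.01196j × -0.10193 - 0.45951j = -0.02838 - 0.15392j  (running Σ = -0.06766 + 0.04836j)
  m=2: -0.02650 - 0.00191j × -0.31219 + 0.14567j = 0.00855 - 0.00326j  (running Σ = -0.05911 + 0.04509j)
  m=3: -0.36395 - 0.03944j × 0.07699 + 0.10026j = -0.02407 - 0.03953j  (running Σ = -0.08318 + 0.00557j)
  m=4: 0.33163 + 0.04807j × 0.01602 - 0.01911j = 0.00623 - 0.00557j  (running Σ = -0.07695 + 0.00000j)
Σ over m = -0.07695 + 0.00000j; ×(4π/9) → -0.10744 + 0.00000j. Real part: -0.107443

-0.107443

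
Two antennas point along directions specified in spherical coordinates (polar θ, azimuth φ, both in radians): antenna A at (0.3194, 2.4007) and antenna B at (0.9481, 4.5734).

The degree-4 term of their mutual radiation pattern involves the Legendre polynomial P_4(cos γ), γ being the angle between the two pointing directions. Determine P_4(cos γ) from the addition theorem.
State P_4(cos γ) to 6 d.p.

Summing Y*_{l m}(θ₁,φ₁)·Y_{l m}(θ₂,φ₂) over m ∈ [−4, 4]; prefactor 4π/(2·4+1) = 1.396263:
  term(m=-4) = (-0.000615, -0.000555)   from Y*(Ω₁)=(-0.004234, -0.000762), Y(Ω₂)=(0.163659, 0.101686)
  term(m=-3) = (0.014000, -0.003351)   from Y*(Ω₁)=(0.022320, 0.029246), Y(Ω₂)=(0.158466, -0.357759)
  term(m=-2) = (-0.019156, 0.049833)   from Y*(Ω₁)=(0.015568, -0.174436), Y(Ω₂)=(-0.293148, -0.083655)
  term(m=-1) = (0.036665, 0.053374)   from Y*(Ω₁)=(-0.344439, 0.315068), Y(Ω₂)=(0.019218, -0.137381)
  term(m=+0) = (-0.155221, 0.000000)   from Y*(Ω₁)=(0.465082, -0.000000), Y(Ω₂)=(-0.333749, 0.000000)
  term(m=+1) = (0.036665, -0.053374)   from Y*(Ω₁)=(0.344439, 0.315068), Y(Ω₂)=(-0.019218, -0.137381)
  term(m=+2) = (-0.019156, -0.049833)   from Y*(Ω₁)=(0.015568, 0.174436), Y(Ω₂)=(-0.293148, 0.083655)
  term(m=+3) = (0.014000, 0.003351)   from Y*(Ω₁)=(-0.022320, 0.029246), Y(Ω₂)=(-0.158466, -0.357759)
  term(m=+4) = (-0.000615, 0.000555)   from Y*(Ω₁)=(-0.004234, 0.000762), Y(Ω₂)=(0.163659, -0.101686)
Total Σ_m = (-0.093435, 0.000000). Multiply by 1.396263: (-0.130459, 0.000000). P_4(cos γ) = -0.130459

-0.130459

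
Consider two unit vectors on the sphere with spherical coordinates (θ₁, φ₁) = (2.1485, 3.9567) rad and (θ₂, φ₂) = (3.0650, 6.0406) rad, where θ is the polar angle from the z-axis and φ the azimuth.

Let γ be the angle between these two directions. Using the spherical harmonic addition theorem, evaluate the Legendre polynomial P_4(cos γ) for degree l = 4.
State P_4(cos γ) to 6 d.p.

Expand P_4 via completeness: Σ_{m} conj(Y_{4,m}) at Ω₁ times Y_{4,m} at Ω₂ —
  m=-4: -0.21640 - 0.02584j × 0.00001 + 0.00001j = -0.00000 - 0.00000j  (running Σ = -0.00000 - 0.00000j)
  m=-3: -0.30831 + 0.25773j × -0.00042 - 0.00037j = 0.00022 + 0.00001j  (running Σ = 0.00022 + 0.00000j)
  m=-2: -0.01516 + 0.25487j × 0.01032 + 0.00544j = -0.00154 + 0.00255j  (running Σ = -0.00132 + 0.00255j)
  m=-1: -0.13542 - 0.14372j × -0.13871 - 0.03433j = 0.01385 + 0.02458j  (running Σ = 0.01253 + 0.02714j)
  m=0: -0.29979 + 0.00000j × 0.82164 + 0.00000j = -0.24632 + 0.00000j  (running Σ = -0.23379 + 0.02714j)
  m=1: 0.13542 - 0.14372j × 0.13871 - 0.03433j = 0.01385 - 0.02458j  (running Σ = -0.21994 + 0.00255j)
  m=2: -0.01516 - 0.25487j × 0.01032 - 0.00544j = -0.00154 - 0.00255j  (running Σ = -0.22148 + 0.00000j)
  m=3: 0.30831 + 0.25773j × 0.00042 - 0.00037j = 0.00022 - 0.00001j  (running Σ = -0.22125 - 0.00000j)
  m=4: -0.21640 + 0.02584j × 0.00001 - 0.00001j = -0.00000 + 0.00000j  (running Σ = -0.22126 - 0.00000j)
Accumulated sum -0.22126 - 0.00000j; after 4π/(2l+1) scaling, -0.30893 - 0.00000j ⇒ P_4 = -0.308932

-0.308932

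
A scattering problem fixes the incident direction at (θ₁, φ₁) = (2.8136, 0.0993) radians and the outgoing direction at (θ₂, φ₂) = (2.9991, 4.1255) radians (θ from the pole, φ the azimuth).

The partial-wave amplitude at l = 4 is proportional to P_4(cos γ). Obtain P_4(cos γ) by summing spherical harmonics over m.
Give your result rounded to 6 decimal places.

Term-by-term m-sum for l=4 (normalisation 4π/9 = 1.396263):
  [-4]  conj(Y_{4,-4})(Ω₁) = (0.004395, 0.001844) ; Y_{4,-4}(Ω₂) = (-0.000126, 0.000128) ; Δ = (-0.000001, 0.000000)
  [-3]  conj(Y_{4,-3})(Ω₁) = (-0.037869, -0.011627) ; Y_{4,-3}(Ω₂) = (-0.003485, -0.000670) ; Δ = (0.000124, 0.000066)
  [-2]  conj(Y_{4,-2})(Ω₁) = (0.179476, 0.036120) ; Y_{4,-2}(Ω₂) = (-0.015283, -0.036451) ; Δ = (-0.001426, -0.007094)
  [-1]  conj(Y_{4,-1})(Ω₁) = (-0.469975, -0.046823) ; Y_{4,-1}(Ω₂) = (0.142111, -0.213681) ; Δ = (-0.076794, 0.093771)
  [+0]  conj(Y_{4,0})(Ω₁) = (0.447037, -0.000000) ; Y_{4,0}(Ω₂) = (0.762455, 0.000000) ; Δ = (0.340845, 0.000000)
  [+1]  conj(Y_{4,1})(Ω₁) = (0.469975, -0.046823) ; Y_{4,1}(Ω₂) = (-0.142111, -0.213681) ; Δ = (-0.076794, -0.093771)
  [+2]  conj(Y_{4,2})(Ω₁) = (0.179476, -0.036120) ; Y_{4,2}(Ω₂) = (-0.015283, 0.036451) ; Δ = (-0.001426, 0.007094)
  [+3]  conj(Y_{4,3})(Ω₁) = (0.037869, -0.011627) ; Y_{4,3}(Ω₂) = (0.003485, -0.000670) ; Δ = (0.000124, -0.000066)
  [+4]  conj(Y_{4,4})(Ω₁) = (0.004395, -0.001844) ; Y_{4,4}(Ω₂) = (-0.000126, -0.000128) ; Δ = (-0.000001, -0.000000)
Σ over m = (0.184652, -0.000000); ×(4π/9) → (0.257823, -0.000000). Real part: 0.257823

0.257823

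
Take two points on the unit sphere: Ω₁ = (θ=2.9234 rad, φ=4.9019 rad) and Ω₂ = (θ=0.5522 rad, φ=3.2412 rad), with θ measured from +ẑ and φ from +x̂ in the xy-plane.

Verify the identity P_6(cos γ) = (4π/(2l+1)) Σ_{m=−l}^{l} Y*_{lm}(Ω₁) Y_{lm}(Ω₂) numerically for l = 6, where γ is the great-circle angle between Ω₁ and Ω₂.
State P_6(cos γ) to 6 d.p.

-0.411120

Summing Y*_{l m}(θ₁,φ₁)·Y_{l m}(θ₂,φ₂) over m ∈ [−6, 6]; prefactor 4π/(2·6+1) = 0.966644:
  term(m=-6) = -0.000000-0.000000i   from Y*(Ω₁)=-0.000021-0.000045i, Y(Ω₂)=+0.008320-0.005663i
  term(m=-5) = +0.000019-0.000040i   from Y*(Ω₁)=-0.000631+0.000453i, Y(Ω₂)=-0.049713+0.027032i
  term(m=-4) = +0.001310+0.000493i   from Y*(Ω₁)=+0.005395+0.005108i, Y(Ω₂)=+0.173618-0.073083i
  term(m=-3) = -0.005121+0.018525i   from Y*(Ω₁)=+0.025993-0.040684i, Y(Ω₂)=-0.380452+0.117197i
  term(m=-2) = -0.098415-0.017889i   from Y*(Ω₁)=-0.195988-0.078058i, Y(Ω₂)=+0.464775-0.093835i
  term(m=-1) = +0.005443-0.060380i   from Y*(Ω₁)=-0.104730+0.546002i, Y(Ω₂)=-0.108506+0.010844i
  term(m=+0) = -0.231779+0.000000i   from Y*(Ω₁)=+0.567937-0.000000i, Y(Ω₂)=-0.408107+0.000000i
  term(m=+1) = +0.005443+0.060380i   from Y*(Ω₁)=+0.104730+0.546002i, Y(Ω₂)=+0.108506+0.010844i
  term(m=+2) = -0.098415+0.017889i   from Y*(Ω₁)=-0.195988+0.078058i, Y(Ω₂)=+0.464775+0.093835i
  term(m=+3) = -0.005121-0.018525i   from Y*(Ω₁)=-0.025993-0.040684i, Y(Ω₂)=+0.380452+0.117197i
  term(m=+4) = +0.001310-0.000493i   from Y*(Ω₁)=+0.005395-0.005108i, Y(Ω₂)=+0.173618+0.073083i
  term(m=+5) = +0.000019+0.000040i   from Y*(Ω₁)=+0.000631+0.000453i, Y(Ω₂)=+0.049713+0.027032i
  term(m=+6) = -0.000000+0.000000i   from Y*(Ω₁)=-0.000021+0.000045i, Y(Ω₂)=+0.008320+0.005663i
Total Σ_m = -0.425307-0.000000i. Multiply by 0.966644: -0.411120-0.000000i. P_6(cos γ) = -0.411120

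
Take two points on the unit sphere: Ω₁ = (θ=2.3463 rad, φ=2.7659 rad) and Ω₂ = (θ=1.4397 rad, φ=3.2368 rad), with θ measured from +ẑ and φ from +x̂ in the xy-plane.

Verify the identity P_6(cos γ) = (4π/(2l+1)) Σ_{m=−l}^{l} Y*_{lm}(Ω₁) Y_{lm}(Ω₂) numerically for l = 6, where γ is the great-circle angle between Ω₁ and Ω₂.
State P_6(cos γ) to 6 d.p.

0.285894

Expand P_6 via completeness: Σ_{m} conj(Y_{6,m}) at Ω₁ times Y_{6,m} at Ω₂ —
  m=-6: (-0.040436, -0.049661) × (0.385905, -0.248031) = (-0.027922, -0.009135)  (running Σ = (-0.027922, -0.009135))
  m=-5: (-0.065867, -0.207286) × (-0.186234, 0.096019) = (0.032170, 0.032279)  (running Σ = (0.004248, 0.023144))
  m=-4: (0.027687, -0.406383) × (-0.259848, 0.104037) = (0.035084, 0.108478)  (running Σ = (0.039332, 0.131622))
  m=-3: (0.170442, -0.358576) × (0.223882, -0.065743) = (0.014585, -0.091484)  (running Σ = (0.053917, 0.040138))
  m=-2: (0.012721, -0.011884) × (0.220686, -0.042537) = (0.002302, -0.003164)  (running Σ = (0.056219, 0.036975))
  m=-1: (-0.340338, 0.134239) × (-0.239015, 0.022825) = (0.078282, -0.039853)  (running Σ = (0.134501, -0.002879))
  m=0: (-0.127681, -0.000000) × (-0.209561, 0.000000) = (0.026757, 0.000000)  (running Σ = (0.161258, -0.002879))
  m=1: (0.340338, 0.134239) × (0.239015, 0.022825) = (0.078282, 0.039853)  (running Σ = (0.239540, 0.036975))
  m=2: (0.012721, 0.011884) × (0.220686, 0.042537) = (0.002302, 0.003164)  (running Σ = (0.241842, 0.040138))
  m=3: (-0.170442, -0.358576) × (-0.223882, -0.065743) = (0.014585, 0.091484)  (running Σ = (0.256427, 0.131622))
  m=4: (0.027687, 0.406383) × (-0.259848, -0.104037) = (0.035084, -0.108478)  (running Σ = (0.291511, 0.023144))
  m=5: (0.065867, -0.207286) × (0.186234, 0.096019) = (0.032170, -0.032279)  (running Σ = (0.323681, -0.009135))
  m=6: (-0.040436, 0.049661) × (0.385905, 0.248031) = (-0.027922, 0.009135)  (running Σ = (0.295759, 0.000000))
Total Σ_m = (0.295759, 0.000000). Multiply by 0.966644: (0.285894, 0.000000). P_6(cos γ) = 0.285894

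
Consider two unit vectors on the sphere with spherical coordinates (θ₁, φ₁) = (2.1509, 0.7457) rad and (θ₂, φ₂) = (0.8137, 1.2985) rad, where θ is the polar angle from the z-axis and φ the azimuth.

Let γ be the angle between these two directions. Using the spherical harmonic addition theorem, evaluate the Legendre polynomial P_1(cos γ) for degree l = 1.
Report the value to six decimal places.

0.140931

Expand P_1 via completeness: Σ_{m} conj(Y_{1,m}) at Ω₁ times Y_{1,m} at Ω₂ —
  term(m=-1) = 0.06176 - 0.03810j   from Y*(Ω₁)=0.21228 + 0.19606j, Y(Ω₂)=0.06754 - 0.24186j
  term(m=+0) = -0.08987 + 0.00000j   from Y*(Ω₁)=-0.26781 + 0.00000j, Y(Ω₂)=0.33558 + 0.00000j
  term(m=+1) = 0.06176 + 0.03810j   from Y*(Ω₁)=-0.21228 + 0.19606j, Y(Ω₂)=-0.06754 - 0.24186j
Σ over m = 0.03364 + 0.00000j; ×(4π/3) → 0.14093 + 0.00000j. Real part: 0.140931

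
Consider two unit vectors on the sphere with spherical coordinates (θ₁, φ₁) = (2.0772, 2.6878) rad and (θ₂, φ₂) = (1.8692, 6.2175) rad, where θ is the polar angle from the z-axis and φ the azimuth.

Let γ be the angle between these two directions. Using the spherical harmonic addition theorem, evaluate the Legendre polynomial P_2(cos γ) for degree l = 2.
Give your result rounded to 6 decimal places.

0.097403

Expand P_2 via completeness: Σ_{m} conj(Y_{2,m}) at Ω₁ times Y_{2,m} at Ω₂ —
  m=-2: Y*=+0.181863-0.232781i  Y=+0.349847+0.046226i  product +0.074385-0.073031i
  m=-1: Y*=+0.294520-0.143650i  Y=-0.216620-0.014249i  product -0.065846+0.026921i
  m=+0: Y*=-0.092795-0.000000i  Y=-0.233611+0.000000i  product +0.021678+0.000000i
  m=+1: Y*=-0.294520-0.143650i  Y=+0.216620-0.014249i  product -0.065846-0.026921i
  m=+2: Y*=+0.181863+0.232781i  Y=+0.349847-0.046226i  product +0.074385+0.073031i
Σ over m = +0.038756+0.000000i; ×(4π/5) → +0.097403+0.000000i. Real part: 0.097403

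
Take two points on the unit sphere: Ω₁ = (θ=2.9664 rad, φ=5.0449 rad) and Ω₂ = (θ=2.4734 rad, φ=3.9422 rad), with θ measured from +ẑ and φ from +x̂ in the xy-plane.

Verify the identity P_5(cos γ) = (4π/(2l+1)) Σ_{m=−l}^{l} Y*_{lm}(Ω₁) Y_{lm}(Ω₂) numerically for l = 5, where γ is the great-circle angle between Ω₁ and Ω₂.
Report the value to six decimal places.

Expand P_5 via completeness: Σ_{m} conj(Y_{5,m}) at Ω₁ times Y_{5,m} at Ω₂ —
  [-5]  conj(Y_{5,-5})(Ω₁) = 0.00007 + 0.00001j ; Y_{5,-5}(Ω₂) = 0.02760 - 0.03215j ; Δ = 0.00000 - 0.00000j
  [-4]  conj(Y_{5,-4})(Ω₁) = -0.00032 - 0.00130j ; Y_{5,-4}(Ω₂) = 0.16945 - 0.01032j ; Δ = -0.00007 - 0.00022j
  [-3]  conj(Y_{5,-3})(Ω₁) = -0.01189 + 0.00768j ; Y_{5,-3}(Ω₂) = 0.27622 + 0.25209j ; Δ = -0.00522 - 0.00088j
  [-2]  conj(Y_{5,-2})(Ω₁) = 0.07615 + 0.05972j ; Y_{5,-2}(Ω₂) = 0.01318 + 0.43304j ; Δ = -0.02486 + 0.03376j
  [-1]  conj(Y_{5,-1})(Ω₁) = 0.13063 - 0.37827j ; Y_{5,-1}(Ω₂) = -0.04783 + 0.04931j ; Δ = 0.01240 + 0.02453j
  [+0]  conj(Y_{5,0})(Ω₁) = -0.73206 + 0.00000j ; Y_{5,0}(Ω₂) = 0.38677 + 0.00000j ; Δ = -0.28314 + 0.00000j
  [+1]  conj(Y_{5,1})(Ω₁) = -0.13063 - 0.37827j ; Y_{5,1}(Ω₂) = 0.04783 + 0.04931j ; Δ = 0.01240 - 0.02453j
  [+2]  conj(Y_{5,2})(Ω₁) = 0.07615 - 0.05972j ; Y_{5,2}(Ω₂) = 0.01318 - 0.43304j ; Δ = -0.02486 - 0.03376j
  [+3]  conj(Y_{5,3})(Ω₁) = 0.01189 + 0.00768j ; Y_{5,3}(Ω₂) = -0.27622 + 0.25209j ; Δ = -0.00522 + 0.00088j
  [+4]  conj(Y_{5,4})(Ω₁) = -0.00032 + 0.00130j ; Y_{5,4}(Ω₂) = 0.16945 + 0.01032j ; Δ = -0.00007 + 0.00022j
  [+5]  conj(Y_{5,5})(Ω₁) = -0.00007 + 0.00001j ; Y_{5,5}(Ω₂) = -0.02760 - 0.03215j ; Δ = 0.00000 + 0.00000j
Σ over m = -0.31862 - 0.00000j; ×(4π/11) → -0.36399 - 0.00000j. Real part: -0.363987

-0.363987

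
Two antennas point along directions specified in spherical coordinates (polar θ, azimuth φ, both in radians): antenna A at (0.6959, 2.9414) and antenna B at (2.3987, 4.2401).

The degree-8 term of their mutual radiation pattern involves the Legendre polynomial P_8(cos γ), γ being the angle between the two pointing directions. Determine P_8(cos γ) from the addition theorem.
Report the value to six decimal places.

Expand P_8 via completeness: Σ_{m} conj(Y_{8,m}) at Ω₁ times Y_{8,m} at Ω₂ —
  m=-8: -0.00045 - 0.01470j × -0.01816 - 0.01343j = -0.00019 + 0.00027j  (running Σ = -0.00019 + 0.00027j)
  m=-7: -0.01187 + 0.06941j × 0.01610 - 0.09706j = 0.00655 + 0.00227j  (running Σ = 0.00636 + 0.00254j)
  m=-6: 0.07397 - 0.19090j × 0.24522 - 0.07797j = 0.00325 - 0.05258j  (running Σ = 0.00961 - 0.05004j)
  m=-5: -0.21273 + 0.33202j × 0.30643 + 0.30966j = -0.16800 + 0.03586j  (running Σ = -0.15839 - 0.01417j)
  m=-4: 0.32764 - 0.33787j × -0.13351 + 0.40511j = 0.09313 + 0.17784j  (running Σ = -0.06526 + 0.16367j)
  m=-3: -0.17724 + 0.12140j × -0.07323 + 0.01136j = 0.01160 - 0.01090j  (running Σ = -0.05366 + 0.15276j)
  m=-2: -0.23833 + 0.10087j × 0.20343 + 0.28124j = -0.07685 - 0.04651j  (running Σ = -0.13051 + 0.10626j)
  m=-1: 0.34960 - 0.07094j × -0.11494 + 0.22499j = -0.02422 + 0.08681j  (running Σ = -0.15473 + 0.19307j)
  m=0: 0.15452 + 0.00000j × 0.27741 + 0.00000j = 0.04286 + 0.00000j  (running Σ = -0.11187 + 0.19307j)
  m=1: -0.34960 - 0.07094j × 0.11494 + 0.22499j = -0.02422 - 0.08681j  (running Σ = -0.13609 + 0.10626j)
  m=2: -0.23833 - 0.10087j × 0.20343 - 0.28124j = -0.07685 + 0.04651j  (running Σ = -0.21294 + 0.15276j)
  m=3: 0.17724 + 0.12140j × 0.07323 + 0.01136j = 0.01160 + 0.01090j  (running Σ = -0.20134 + 0.16367j)
  m=4: 0.32764 + 0.33787j × -0.13351 - 0.40511j = 0.09313 - 0.17784j  (running Σ = -0.10821 - 0.01417j)
  m=5: 0.21273 + 0.33202j × -0.30643 + 0.30966j = -0.16800 - 0.03586j  (running Σ = -0.27621 - 0.05004j)
  m=6: 0.07397 + 0.19090j × 0.24522 + 0.07797j = 0.00325 + 0.05258j  (running Σ = -0.27296 + 0.00254j)
  m=7: 0.01187 + 0.06941j × -0.01610 - 0.09706j = 0.00655 - 0.00227j  (running Σ = -0.26641 + 0.00027j)
  m=8: -0.00045 + 0.01470j × -0.01816 + 0.01343j = -0.00019 - 0.00027j  (running Σ = -0.26660 - 0.00000j)
Total Σ_m = -0.26660 - 0.00000j. Multiply by 0.739198: -0.19707 - 0.00000j. P_8(cos γ) = -0.197071

-0.197071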